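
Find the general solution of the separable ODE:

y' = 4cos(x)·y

Separating variables and integrating:
ln|y| = 4sin(x) + C

General solution: y = Ce^(4sin(x))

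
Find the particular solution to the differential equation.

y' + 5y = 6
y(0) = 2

General solution: y = 6/5 + Ce^(-5x)
Applying y(0) = 2: C = 2 - 6/5 = 4/5
Particular solution: y = 6/5 + (4/5)e^(-5x)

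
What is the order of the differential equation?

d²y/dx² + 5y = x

The order is 2 (highest derivative is of order 2).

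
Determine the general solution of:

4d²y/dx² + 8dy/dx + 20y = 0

Characteristic equation: 4r² + 8r + 20 = 0
Divide by 4: r² + 2r + 5 = 0
Roots: r = -1 ± 2i (complex conjugates)
General solution: y = e^(-x)(C₁cos(2x) + C₂sin(2x))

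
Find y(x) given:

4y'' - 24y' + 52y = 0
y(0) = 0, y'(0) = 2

General solution: y = e^(3x)(C₁cos(2x) + C₂sin(2x))
Complex roots r = 3 ± 2i
Applying ICs: C₁ = 0, C₂ = 1
Particular solution: y = e^(3x)(sin(2x))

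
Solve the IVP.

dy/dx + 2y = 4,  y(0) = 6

General solution: y = 2 + Ce^(-2x)
Applying y(0) = 6: C = 6 - 2 = 4
Particular solution: y = 2 + 4e^(-2x)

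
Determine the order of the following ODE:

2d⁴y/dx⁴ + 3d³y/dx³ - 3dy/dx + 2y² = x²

The order is 4 (highest derivative is of order 4).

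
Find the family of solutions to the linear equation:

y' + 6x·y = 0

Using integrating factor method:

General solution: y = Ce^(-3x^2)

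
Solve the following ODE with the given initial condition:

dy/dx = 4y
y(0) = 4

General solution: y = Ce^(4x)
Applying IC y(0) = 4:
Particular solution: y = 4e^(4x)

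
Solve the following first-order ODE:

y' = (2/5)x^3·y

Separating variables and integrating:
ln|y| = x^4/10 + C

General solution: y = Ce^(x^4/10)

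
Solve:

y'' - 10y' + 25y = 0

Characteristic equation: r² - 10r + 25 = 0
Factored: (r - 5)² = 0
Repeated root: r = 5
General solution: y = (C₁ + C₂x)e^(5x)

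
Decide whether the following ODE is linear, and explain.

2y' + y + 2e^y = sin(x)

Nonlinear (e^y is nonlinear in y)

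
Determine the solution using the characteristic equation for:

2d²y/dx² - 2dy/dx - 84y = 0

Characteristic equation: 2r² - 2r - 84 = 0
Divide by 2: r² - r - 42 = 0
Roots: r = 7, -6 (distinct real)
General solution: y = C₁e^(7x) + C₂e^(-6x)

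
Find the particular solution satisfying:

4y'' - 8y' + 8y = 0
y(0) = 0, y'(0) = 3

General solution: y = e^x(C₁cos(x) + C₂sin(x))
Complex roots r = 1 ± i
Applying ICs: C₁ = 0, C₂ = 3
Particular solution: y = e^x(3sin(x))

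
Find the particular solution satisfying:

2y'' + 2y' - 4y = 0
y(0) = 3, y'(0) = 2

General solution: y = C₁e^x + C₂e^(-2x)
Applying ICs: C₁ = 8/3, C₂ = 1/3
Particular solution: y = (8/3)e^x + (1/3)e^(-2x)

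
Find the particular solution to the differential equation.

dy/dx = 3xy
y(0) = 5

General solution: y = Ce^(3x²/2)
Applying IC y(0) = 5:
Particular solution: y = 5e^(3x²/2)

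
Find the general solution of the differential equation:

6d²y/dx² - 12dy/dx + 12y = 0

Characteristic equation: 6r² - 12r + 12 = 0
Divide by 6: r² - 2r + 2 = 0
Roots: r = 1 ± i (complex conjugates)
General solution: y = e^x(C₁cos(x) + C₂sin(x))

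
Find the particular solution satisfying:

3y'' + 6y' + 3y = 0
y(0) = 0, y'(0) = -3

General solution: y = (C₁ + C₂x)e^(-x)
Repeated root r = -1
Applying ICs: C₁ = 0, C₂ = -3
Particular solution: y = -3xe^(-x)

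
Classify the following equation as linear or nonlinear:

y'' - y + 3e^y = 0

Nonlinear (e^y is nonlinear in y)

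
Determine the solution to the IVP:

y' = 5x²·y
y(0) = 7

General solution: y = Ce^(5x³/3)
Applying IC y(0) = 7:
Particular solution: y = 7e^(5x³/3)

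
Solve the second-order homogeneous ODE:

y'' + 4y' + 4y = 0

Characteristic equation: r² + 4r + 4 = 0
Factored: (r + 2)² = 0
Repeated root: r = -2
General solution: y = (C₁ + C₂x)e^(-2x)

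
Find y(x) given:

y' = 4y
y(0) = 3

General solution: y = Ce^(4x)
Applying IC y(0) = 3:
Particular solution: y = 3e^(4x)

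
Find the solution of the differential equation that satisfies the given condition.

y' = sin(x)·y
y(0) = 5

General solution: y = Ce^(-cos(x))
Applying IC y(0) = 5:
Particular solution: y = 5e^(1-cos(x))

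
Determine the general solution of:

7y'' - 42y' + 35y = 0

Characteristic equation: 7r² - 42r + 35 = 0
Divide by 7: r² - 6r + 5 = 0
Roots: r = 5, 1 (distinct real)
General solution: y = C₁e^(5x) + C₂e^x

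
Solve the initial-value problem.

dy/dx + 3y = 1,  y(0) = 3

General solution: y = 1/3 + Ce^(-3x)
Applying y(0) = 3: C = 3 - 1/3 = 8/3
Particular solution: y = 1/3 + (8/3)e^(-3x)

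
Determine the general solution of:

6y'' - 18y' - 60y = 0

Characteristic equation: 6r² - 18r - 60 = 0
Divide by 6: r² - 3r - 10 = 0
Roots: r = 5, -2 (distinct real)
General solution: y = C₁e^(5x) + C₂e^(-2x)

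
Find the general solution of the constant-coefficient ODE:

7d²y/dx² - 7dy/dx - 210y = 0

Characteristic equation: 7r² - 7r - 210 = 0
Divide by 7: r² - r - 30 = 0
Roots: r = 6, -5 (distinct real)
General solution: y = C₁e^(6x) + C₂e^(-5x)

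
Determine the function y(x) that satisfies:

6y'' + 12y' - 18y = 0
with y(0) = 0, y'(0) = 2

General solution: y = C₁e^x + C₂e^(-3x)
Applying ICs: C₁ = 1/2, C₂ = -1/2
Particular solution: y = (1/2)e^x - (1/2)e^(-3x)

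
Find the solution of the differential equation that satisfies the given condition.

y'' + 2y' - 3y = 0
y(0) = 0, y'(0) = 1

General solution: y = C₁e^x + C₂e^(-3x)
Applying ICs: C₁ = 1/4, C₂ = -1/4
Particular solution: y = (1/4)e^x - (1/4)e^(-3x)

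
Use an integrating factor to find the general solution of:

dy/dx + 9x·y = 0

Using integrating factor method:

General solution: y = Ce^(-9x^2/2)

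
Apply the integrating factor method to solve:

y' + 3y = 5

Using integrating factor method:

General solution: y = 5/3 + Ce^(-3x)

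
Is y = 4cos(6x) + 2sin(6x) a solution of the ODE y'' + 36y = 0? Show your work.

Verification:
y'' = -144cos(6x) - 72sin(6x)
y'' + 36y = 0 ✓

Yes, it is a solution.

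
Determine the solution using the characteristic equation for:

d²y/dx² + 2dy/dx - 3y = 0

Characteristic equation: r² + 2r - 3 = 0
Roots: r = 1, -3 (distinct real)
General solution: y = C₁e^x + C₂e^(-3x)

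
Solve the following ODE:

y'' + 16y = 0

Characteristic equation: r² + 16 = 0
Roots: r = ±4i (complex conjugates)
General solution: y = C₁cos(4x) + C₂sin(4x)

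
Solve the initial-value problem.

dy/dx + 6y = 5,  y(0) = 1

General solution: y = 5/6 + Ce^(-6x)
Applying y(0) = 1: C = 1 - 5/6 = 1/6
Particular solution: y = 5/6 + (1/6)e^(-6x)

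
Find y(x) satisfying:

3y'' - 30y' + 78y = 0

Characteristic equation: 3r² - 30r + 78 = 0
Divide by 3: r² - 10r + 26 = 0
Roots: r = 5 ± i (complex conjugates)
General solution: y = e^(5x)(C₁cos(x) + C₂sin(x))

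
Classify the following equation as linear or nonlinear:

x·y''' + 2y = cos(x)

Linear (y and its derivatives appear to the first power only, no products of y terms)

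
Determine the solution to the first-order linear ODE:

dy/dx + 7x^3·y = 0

Using integrating factor method:

General solution: y = Ce^(-7x^4/4)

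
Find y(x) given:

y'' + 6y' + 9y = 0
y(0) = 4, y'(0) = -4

General solution: y = (C₁ + C₂x)e^(-3x)
Repeated root r = -3
Applying ICs: C₁ = 4, C₂ = 8
Particular solution: y = (4 + 8x)e^(-3x)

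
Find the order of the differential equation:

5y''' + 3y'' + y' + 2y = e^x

The order is 3 (highest derivative is of order 3).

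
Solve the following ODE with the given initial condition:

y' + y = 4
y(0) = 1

General solution: y = 4 + Ce^(-x)
Applying y(0) = 1: C = 1 - 4 = -3
Particular solution: y = 4 - 3e^(-x)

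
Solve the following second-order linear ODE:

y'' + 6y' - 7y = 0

Characteristic equation: r² + 6r - 7 = 0
Roots: r = 1, -7 (distinct real)
General solution: y = C₁e^x + C₂e^(-7x)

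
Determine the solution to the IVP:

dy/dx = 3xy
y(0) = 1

General solution: y = Ce^(3x²/2)
Applying IC y(0) = 1:
Particular solution: y = e^(3x²/2)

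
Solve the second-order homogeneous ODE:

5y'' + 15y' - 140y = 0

Characteristic equation: 5r² + 15r - 140 = 0
Divide by 5: r² + 3r - 28 = 0
Roots: r = 4, -7 (distinct real)
General solution: y = C₁e^(4x) + C₂e^(-7x)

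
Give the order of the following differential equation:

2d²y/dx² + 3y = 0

The order is 2 (highest derivative is of order 2).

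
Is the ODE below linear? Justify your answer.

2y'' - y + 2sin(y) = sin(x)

No. Nonlinear (sin(y) is nonlinear in y)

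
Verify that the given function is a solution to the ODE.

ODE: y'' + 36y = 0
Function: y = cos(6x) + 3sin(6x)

Verification:
y'' = -36cos(6x) - 108sin(6x)
y'' + 36y = 0 ✓

Yes, it is a solution.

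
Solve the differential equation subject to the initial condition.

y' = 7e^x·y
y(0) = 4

General solution: y = Ce^(7e^x)
Applying IC y(0) = 4:
Particular solution: y = 4e^(7(e^x - 1))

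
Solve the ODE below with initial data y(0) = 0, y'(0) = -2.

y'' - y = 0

General solution: y = C₁e^x + C₂e^(-x)
Applying ICs: C₁ = -1, C₂ = 1
Particular solution: y = -e^x + e^(-x)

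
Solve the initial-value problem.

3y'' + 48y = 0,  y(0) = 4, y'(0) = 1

General solution: y = C₁cos(4x) + C₂sin(4x)
Complex roots r = ±4i
Applying ICs: C₁ = 4, C₂ = 1/4
Particular solution: y = 4cos(4x) + (1/4)sin(4x)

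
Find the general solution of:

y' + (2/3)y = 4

Using integrating factor method:

General solution: y = 6 + Ce^(-2x/3)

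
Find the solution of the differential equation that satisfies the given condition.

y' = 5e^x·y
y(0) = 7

General solution: y = Ce^(5e^x)
Applying IC y(0) = 7:
Particular solution: y = 7e^(5(e^x - 1))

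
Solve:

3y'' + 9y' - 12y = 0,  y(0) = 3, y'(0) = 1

General solution: y = C₁e^x + C₂e^(-4x)
Applying ICs: C₁ = 13/5, C₂ = 2/5
Particular solution: y = (13/5)e^x + (2/5)e^(-4x)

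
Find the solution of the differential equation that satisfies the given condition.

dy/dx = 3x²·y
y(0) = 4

General solution: y = Ce^(x³)
Applying IC y(0) = 4:
Particular solution: y = 4e^(x³)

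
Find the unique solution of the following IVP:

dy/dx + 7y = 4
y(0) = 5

General solution: y = 4/7 + Ce^(-7x)
Applying y(0) = 5: C = 5 - 4/7 = 31/7
Particular solution: y = 4/7 + (31/7)e^(-7x)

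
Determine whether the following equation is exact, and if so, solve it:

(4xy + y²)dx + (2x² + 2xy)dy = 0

Verify exactness: ∂M/∂y = ∂N/∂x ✓
Find F(x,y) such that ∂F/∂x = M, ∂F/∂y = N
Solution: 2x²y + xy² = C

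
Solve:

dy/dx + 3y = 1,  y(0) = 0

General solution: y = 1/3 + Ce^(-3x)
Applying y(0) = 0: C = 0 - 1/3 = -1/3
Particular solution: y = 1/3 - (1/3)e^(-3x)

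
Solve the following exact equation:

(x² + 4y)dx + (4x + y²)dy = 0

Verify exactness: ∂M/∂y = ∂N/∂x ✓
Find F(x,y) such that ∂F/∂x = M, ∂F/∂y = N
Solution: x³/3 + 4xy + y³/3 = C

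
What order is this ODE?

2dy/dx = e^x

The order is 1 (highest derivative is of order 1).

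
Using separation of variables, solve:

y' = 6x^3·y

Separating variables and integrating:
ln|y| = 3x^4/2 + C

General solution: y = Ce^(3x^4/2)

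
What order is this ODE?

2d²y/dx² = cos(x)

The order is 2 (highest derivative is of order 2).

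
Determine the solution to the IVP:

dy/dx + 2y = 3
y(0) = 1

General solution: y = 3/2 + Ce^(-2x)
Applying y(0) = 1: C = 1 - 3/2 = -1/2
Particular solution: y = 3/2 - (1/2)e^(-2x)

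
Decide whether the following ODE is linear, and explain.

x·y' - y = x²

Linear (y and its derivatives appear to the first power only, no products of y terms)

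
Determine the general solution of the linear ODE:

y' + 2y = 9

Using integrating factor method:

General solution: y = 9/2 + Ce^(-2x)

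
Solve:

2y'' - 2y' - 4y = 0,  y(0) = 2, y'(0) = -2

General solution: y = C₁e^(2x) + C₂e^(-x)
Applying ICs: C₁ = 0, C₂ = 2
Particular solution: y = 2e^(-x)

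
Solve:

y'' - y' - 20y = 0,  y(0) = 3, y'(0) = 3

General solution: y = C₁e^(5x) + C₂e^(-4x)
Applying ICs: C₁ = 5/3, C₂ = 4/3
Particular solution: y = (5/3)e^(5x) + (4/3)e^(-4x)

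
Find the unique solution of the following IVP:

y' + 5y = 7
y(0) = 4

General solution: y = 7/5 + Ce^(-5x)
Applying y(0) = 4: C = 4 - 7/5 = 13/5
Particular solution: y = 7/5 + (13/5)e^(-5x)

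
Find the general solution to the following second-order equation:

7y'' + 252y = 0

Characteristic equation: 7r² + 252 = 0
Divide by 7: r² + 36 = 0
Roots: r = ±6i (complex conjugates)
General solution: y = C₁cos(6x) + C₂sin(6x)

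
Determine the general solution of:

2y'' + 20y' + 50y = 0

Characteristic equation: 2r² + 20r + 50 = 0
Divide by 2: r² + 10r + 25 = 0
Factored: (r + 5)² = 0
Repeated root: r = -5
General solution: y = (C₁ + C₂x)e^(-5x)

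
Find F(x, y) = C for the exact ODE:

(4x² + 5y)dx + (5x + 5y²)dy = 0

Verify exactness: ∂M/∂y = ∂N/∂x ✓
Find F(x,y) such that ∂F/∂x = M, ∂F/∂y = N
Solution: 4x³/3 + 5xy + 5y³/3 = C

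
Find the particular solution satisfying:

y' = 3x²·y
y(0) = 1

General solution: y = Ce^(x³)
Applying IC y(0) = 1:
Particular solution: y = e^(x³)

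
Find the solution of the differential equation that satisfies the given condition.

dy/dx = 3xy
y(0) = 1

General solution: y = Ce^(3x²/2)
Applying IC y(0) = 1:
Particular solution: y = e^(3x²/2)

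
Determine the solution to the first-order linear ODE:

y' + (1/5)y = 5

Using integrating factor method:

General solution: y = 25 + Ce^(-x/5)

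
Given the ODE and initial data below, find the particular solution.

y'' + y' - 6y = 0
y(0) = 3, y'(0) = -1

General solution: y = C₁e^(2x) + C₂e^(-3x)
Applying ICs: C₁ = 8/5, C₂ = 7/5
Particular solution: y = (8/5)e^(2x) + (7/5)e^(-3x)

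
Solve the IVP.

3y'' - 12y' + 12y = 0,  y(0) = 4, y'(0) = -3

General solution: y = (C₁ + C₂x)e^(2x)
Repeated root r = 2
Applying ICs: C₁ = 4, C₂ = -11
Particular solution: y = (4 - 11x)e^(2x)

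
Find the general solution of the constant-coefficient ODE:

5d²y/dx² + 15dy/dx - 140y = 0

Characteristic equation: 5r² + 15r - 140 = 0
Divide by 5: r² + 3r - 28 = 0
Roots: r = 4, -7 (distinct real)
General solution: y = C₁e^(4x) + C₂e^(-7x)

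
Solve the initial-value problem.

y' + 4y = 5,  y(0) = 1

General solution: y = 5/4 + Ce^(-4x)
Applying y(0) = 1: C = 1 - 5/4 = -1/4
Particular solution: y = 5/4 - (1/4)e^(-4x)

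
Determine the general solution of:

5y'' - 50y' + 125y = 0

Characteristic equation: 5r² - 50r + 125 = 0
Divide by 5: r² - 10r + 25 = 0
Factored: (r - 5)² = 0
Repeated root: r = 5
General solution: y = (C₁ + C₂x)e^(5x)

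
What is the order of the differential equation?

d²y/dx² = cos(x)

The order is 2 (highest derivative is of order 2).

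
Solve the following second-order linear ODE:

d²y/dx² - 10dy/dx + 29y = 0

Characteristic equation: r² - 10r + 29 = 0
Roots: r = 5 ± 2i (complex conjugates)
General solution: y = e^(5x)(C₁cos(2x) + C₂sin(2x))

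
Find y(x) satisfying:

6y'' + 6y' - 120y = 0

Characteristic equation: 6r² + 6r - 120 = 0
Divide by 6: r² + r - 20 = 0
Roots: r = 4, -5 (distinct real)
General solution: y = C₁e^(4x) + C₂e^(-5x)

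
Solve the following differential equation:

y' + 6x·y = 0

Using integrating factor method:

General solution: y = Ce^(-3x^2)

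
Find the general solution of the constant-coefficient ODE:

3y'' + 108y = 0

Characteristic equation: 3r² + 108 = 0
Divide by 3: r² + 36 = 0
Roots: r = ±6i (complex conjugates)
General solution: y = C₁cos(6x) + C₂sin(6x)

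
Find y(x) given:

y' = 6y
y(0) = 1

General solution: y = Ce^(6x)
Applying IC y(0) = 1:
Particular solution: y = e^(6x)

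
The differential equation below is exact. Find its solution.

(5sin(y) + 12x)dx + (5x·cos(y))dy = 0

Verify exactness: ∂M/∂y = ∂N/∂x ✓
Find F(x,y) such that ∂F/∂x = M, ∂F/∂y = N
Solution: 5x·sin(y) + 6x² = C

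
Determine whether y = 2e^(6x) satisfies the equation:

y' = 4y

Verification:
y = 2e^(6x)
y' = 12e^(6x)
But 4y = 8e^(6x)
y' ≠ 4y — the derivative does not match

No, it is not a solution.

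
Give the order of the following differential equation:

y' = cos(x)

The order is 1 (highest derivative is of order 1).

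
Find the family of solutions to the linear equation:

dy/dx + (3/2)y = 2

Using integrating factor method:

General solution: y = 4/3 + Ce^(-3x/2)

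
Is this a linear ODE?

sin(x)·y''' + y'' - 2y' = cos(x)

Yes. Linear (y and its derivatives appear to the first power only, no products of y terms)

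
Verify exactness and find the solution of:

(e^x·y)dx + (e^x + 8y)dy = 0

Verify exactness: ∂M/∂y = ∂N/∂x ✓
Find F(x,y) such that ∂F/∂x = M, ∂F/∂y = N
Solution: e^x·y + 4y² = C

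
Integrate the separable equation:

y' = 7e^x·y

Separating variables and integrating:
ln|y| = 7e^x + C

General solution: y = Ce^(7e^x)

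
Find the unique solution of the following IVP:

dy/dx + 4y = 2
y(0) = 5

General solution: y = 1/2 + Ce^(-4x)
Applying y(0) = 5: C = 5 - 1/2 = 9/2
Particular solution: y = 1/2 + (9/2)e^(-4x)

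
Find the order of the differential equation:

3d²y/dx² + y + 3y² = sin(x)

The order is 2 (highest derivative is of order 2).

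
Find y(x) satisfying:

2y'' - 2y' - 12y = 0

Characteristic equation: 2r² - 2r - 12 = 0
Divide by 2: r² - r - 6 = 0
Roots: r = 3, -2 (distinct real)
General solution: y = C₁e^(3x) + C₂e^(-2x)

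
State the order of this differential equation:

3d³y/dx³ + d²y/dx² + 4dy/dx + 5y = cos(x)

The order is 3 (highest derivative is of order 3).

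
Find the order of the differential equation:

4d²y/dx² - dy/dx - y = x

The order is 2 (highest derivative is of order 2).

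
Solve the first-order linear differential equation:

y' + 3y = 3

Using integrating factor method:

General solution: y = 1 + Ce^(-3x)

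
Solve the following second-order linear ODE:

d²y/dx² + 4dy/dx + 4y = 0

Characteristic equation: r² + 4r + 4 = 0
Factored: (r + 2)² = 0
Repeated root: r = -2
General solution: y = (C₁ + C₂x)e^(-2x)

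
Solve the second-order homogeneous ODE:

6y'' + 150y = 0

Characteristic equation: 6r² + 150 = 0
Divide by 6: r² + 25 = 0
Roots: r = ±5i (complex conjugates)
General solution: y = C₁cos(5x) + C₂sin(5x)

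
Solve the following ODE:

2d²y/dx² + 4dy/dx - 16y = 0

Characteristic equation: 2r² + 4r - 16 = 0
Divide by 2: r² + 2r - 8 = 0
Roots: r = 2, -4 (distinct real)
General solution: y = C₁e^(2x) + C₂e^(-4x)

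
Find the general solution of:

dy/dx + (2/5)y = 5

Using integrating factor method:

General solution: y = 25/2 + Ce^(-2x/5)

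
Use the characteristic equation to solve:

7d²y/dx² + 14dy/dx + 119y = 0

Characteristic equation: 7r² + 14r + 119 = 0
Divide by 7: r² + 2r + 17 = 0
Roots: r = -1 ± 4i (complex conjugates)
General solution: y = e^(-x)(C₁cos(4x) + C₂sin(4x))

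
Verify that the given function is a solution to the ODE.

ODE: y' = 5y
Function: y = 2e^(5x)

Verification:
y = 2e^(5x)
y' = 10e^(5x)
5y = 10e^(5x)
y' = 5y ✓

Yes, it is a solution.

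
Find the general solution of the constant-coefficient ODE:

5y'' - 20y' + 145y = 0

Characteristic equation: 5r² - 20r + 145 = 0
Divide by 5: r² - 4r + 29 = 0
Roots: r = 2 ± 5i (complex conjugates)
General solution: y = e^(2x)(C₁cos(5x) + C₂sin(5x))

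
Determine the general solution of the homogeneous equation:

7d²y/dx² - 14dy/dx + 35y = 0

Characteristic equation: 7r² - 14r + 35 = 0
Divide by 7: r² - 2r + 5 = 0
Roots: r = 1 ± 2i (complex conjugates)
General solution: y = e^x(C₁cos(2x) + C₂sin(2x))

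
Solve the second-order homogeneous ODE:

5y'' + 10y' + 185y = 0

Characteristic equation: 5r² + 10r + 185 = 0
Divide by 5: r² + 2r + 37 = 0
Roots: r = -1 ± 6i (complex conjugates)
General solution: y = e^(-x)(C₁cos(6x) + C₂sin(6x))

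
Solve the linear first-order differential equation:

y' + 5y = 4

Using integrating factor method:

General solution: y = 4/5 + Ce^(-5x)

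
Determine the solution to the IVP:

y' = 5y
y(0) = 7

General solution: y = Ce^(5x)
Applying IC y(0) = 7:
Particular solution: y = 7e^(5x)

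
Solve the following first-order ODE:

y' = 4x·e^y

Separating variables and integrating:
-e^(-y) = 2x² + C

General solution: y = -ln(C - 2x²)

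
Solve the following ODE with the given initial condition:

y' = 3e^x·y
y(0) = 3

General solution: y = Ce^(3e^x)
Applying IC y(0) = 3:
Particular solution: y = 3e^(3(e^x - 1))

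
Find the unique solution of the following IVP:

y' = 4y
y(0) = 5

General solution: y = Ce^(4x)
Applying IC y(0) = 5:
Particular solution: y = 5e^(4x)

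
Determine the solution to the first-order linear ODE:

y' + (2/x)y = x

Using integrating factor method:

General solution: y = (1/4)x^2 + Cx^(-2)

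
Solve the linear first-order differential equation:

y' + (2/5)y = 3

Using integrating factor method:

General solution: y = 15/2 + Ce^(-2x/5)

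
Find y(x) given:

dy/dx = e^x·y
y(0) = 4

General solution: y = Ce^(e^x)
Applying IC y(0) = 4:
Particular solution: y = 4e^(e^x - 1)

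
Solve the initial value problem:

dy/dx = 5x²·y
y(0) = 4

General solution: y = Ce^(5x³/3)
Applying IC y(0) = 4:
Particular solution: y = 4e^(5x³/3)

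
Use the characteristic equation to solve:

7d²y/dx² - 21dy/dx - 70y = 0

Characteristic equation: 7r² - 21r - 70 = 0
Divide by 7: r² - 3r - 10 = 0
Roots: r = 5, -2 (distinct real)
General solution: y = C₁e^(5x) + C₂e^(-2x)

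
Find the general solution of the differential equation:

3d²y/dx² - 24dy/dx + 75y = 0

Characteristic equation: 3r² - 24r + 75 = 0
Divide by 3: r² - 8r + 25 = 0
Roots: r = 4 ± 3i (complex conjugates)
General solution: y = e^(4x)(C₁cos(3x) + C₂sin(3x))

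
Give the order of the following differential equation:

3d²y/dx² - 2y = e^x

The order is 2 (highest derivative is of order 2).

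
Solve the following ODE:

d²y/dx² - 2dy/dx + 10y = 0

Characteristic equation: r² - 2r + 10 = 0
Roots: r = 1 ± 3i (complex conjugates)
General solution: y = e^x(C₁cos(3x) + C₂sin(3x))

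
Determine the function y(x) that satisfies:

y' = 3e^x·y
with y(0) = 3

General solution: y = Ce^(3e^x)
Applying IC y(0) = 3:
Particular solution: y = 3e^(3(e^x - 1))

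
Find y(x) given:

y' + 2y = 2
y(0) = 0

General solution: y = 1 + Ce^(-2x)
Applying y(0) = 0: C = 0 - 1 = -1
Particular solution: y = 1 - e^(-2x)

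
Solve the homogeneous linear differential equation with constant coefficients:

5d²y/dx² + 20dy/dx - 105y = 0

Characteristic equation: 5r² + 20r - 105 = 0
Divide by 5: r² + 4r - 21 = 0
Roots: r = 3, -7 (distinct real)
General solution: y = C₁e^(3x) + C₂e^(-7x)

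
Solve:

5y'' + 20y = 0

Characteristic equation: 5r² + 20 = 0
Divide by 5: r² + 4 = 0
Roots: r = ±2i (complex conjugates)
General solution: y = C₁cos(2x) + C₂sin(2x)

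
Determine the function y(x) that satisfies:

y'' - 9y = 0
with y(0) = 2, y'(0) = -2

General solution: y = C₁e^(3x) + C₂e^(-3x)
Applying ICs: C₁ = 2/3, C₂ = 4/3
Particular solution: y = (2/3)e^(3x) + (4/3)e^(-3x)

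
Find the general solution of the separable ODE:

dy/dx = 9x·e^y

Separating variables and integrating:
-e^(-y) = 9x²/2 + C

General solution: y = -ln(C - 9x²/2)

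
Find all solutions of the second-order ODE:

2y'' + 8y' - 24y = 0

Characteristic equation: 2r² + 8r - 24 = 0
Divide by 2: r² + 4r - 12 = 0
Roots: r = 2, -6 (distinct real)
General solution: y = C₁e^(2x) + C₂e^(-6x)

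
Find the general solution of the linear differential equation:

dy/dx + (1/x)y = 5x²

Using integrating factor method:

General solution: y = (5/4)x^3 + C/x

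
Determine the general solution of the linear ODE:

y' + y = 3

Using integrating factor method:

General solution: y = 3 + Ce^(-x)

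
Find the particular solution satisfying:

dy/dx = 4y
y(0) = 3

General solution: y = Ce^(4x)
Applying IC y(0) = 3:
Particular solution: y = 3e^(4x)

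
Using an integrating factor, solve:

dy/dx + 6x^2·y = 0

Using integrating factor method:

General solution: y = Ce^(-2x^3)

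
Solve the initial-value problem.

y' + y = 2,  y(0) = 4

General solution: y = 2 + Ce^(-x)
Applying y(0) = 4: C = 4 - 2 = 2
Particular solution: y = 2 + 2e^(-x)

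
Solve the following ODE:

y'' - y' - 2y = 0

Characteristic equation: r² - r - 2 = 0
Roots: r = 2, -1 (distinct real)
General solution: y = C₁e^(2x) + C₂e^(-x)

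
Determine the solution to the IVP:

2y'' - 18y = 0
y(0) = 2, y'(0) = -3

General solution: y = C₁e^(3x) + C₂e^(-3x)
Applying ICs: C₁ = 1/2, C₂ = 3/2
Particular solution: y = (1/2)e^(3x) + (3/2)e^(-3x)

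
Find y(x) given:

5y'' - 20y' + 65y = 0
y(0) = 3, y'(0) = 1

General solution: y = e^(2x)(C₁cos(3x) + C₂sin(3x))
Complex roots r = 2 ± 3i
Applying ICs: C₁ = 3, C₂ = -5/3
Particular solution: y = e^(2x)(3cos(3x) - (5/3)sin(3x))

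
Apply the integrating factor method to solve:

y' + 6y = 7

Using integrating factor method:

General solution: y = 7/6 + Ce^(-6x)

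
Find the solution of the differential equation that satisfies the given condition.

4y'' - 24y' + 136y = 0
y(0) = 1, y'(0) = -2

General solution: y = e^(3x)(C₁cos(5x) + C₂sin(5x))
Complex roots r = 3 ± 5i
Applying ICs: C₁ = 1, C₂ = -1
Particular solution: y = e^(3x)(cos(5x) - sin(5x))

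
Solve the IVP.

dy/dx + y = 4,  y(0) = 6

General solution: y = 4 + Ce^(-x)
Applying y(0) = 6: C = 6 - 4 = 2
Particular solution: y = 4 + 2e^(-x)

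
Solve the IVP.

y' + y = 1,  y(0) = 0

General solution: y = 1 + Ce^(-x)
Applying y(0) = 0: C = 0 - 1 = -1
Particular solution: y = 1 - e^(-x)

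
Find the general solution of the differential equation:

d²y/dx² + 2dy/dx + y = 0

Characteristic equation: r² + 2r + 1 = 0
Factored: (r + 1)² = 0
Repeated root: r = -1
General solution: y = (C₁ + C₂x)e^(-x)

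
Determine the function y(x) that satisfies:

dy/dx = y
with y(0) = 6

General solution: y = Ce^x
Applying IC y(0) = 6:
Particular solution: y = 6e^x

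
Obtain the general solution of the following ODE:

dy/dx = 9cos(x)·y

Separating variables and integrating:
ln|y| = 9sin(x) + C

General solution: y = Ce^(9sin(x))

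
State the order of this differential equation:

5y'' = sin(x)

The order is 2 (highest derivative is of order 2).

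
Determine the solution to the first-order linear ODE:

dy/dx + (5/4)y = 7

Using integrating factor method:

General solution: y = 28/5 + Ce^(-5x/4)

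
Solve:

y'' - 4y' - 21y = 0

Characteristic equation: r² - 4r - 21 = 0
Roots: r = 7, -3 (distinct real)
General solution: y = C₁e^(7x) + C₂e^(-3x)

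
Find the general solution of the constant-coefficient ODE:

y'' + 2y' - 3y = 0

Characteristic equation: r² + 2r - 3 = 0
Roots: r = 1, -3 (distinct real)
General solution: y = C₁e^x + C₂e^(-3x)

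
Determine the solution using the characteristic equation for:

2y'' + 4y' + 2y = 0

Characteristic equation: 2r² + 4r + 2 = 0
Divide by 2: r² + 2r + 1 = 0
Factored: (r + 1)² = 0
Repeated root: r = -1
General solution: y = (C₁ + C₂x)e^(-x)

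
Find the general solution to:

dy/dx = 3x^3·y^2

Separating variables and integrating:
-1/y = 3x^4/4 + C

General solution: y^-1 = (-3/4)x^4 + C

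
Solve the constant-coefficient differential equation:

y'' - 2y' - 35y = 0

Characteristic equation: r² - 2r - 35 = 0
Roots: r = 7, -5 (distinct real)
General solution: y = C₁e^(7x) + C₂e^(-5x)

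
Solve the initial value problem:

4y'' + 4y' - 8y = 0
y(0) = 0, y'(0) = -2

General solution: y = C₁e^x + C₂e^(-2x)
Applying ICs: C₁ = -2/3, C₂ = 2/3
Particular solution: y = -(2/3)e^x + (2/3)e^(-2x)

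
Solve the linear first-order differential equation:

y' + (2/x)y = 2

Using integrating factor method:

General solution: y = (2/3)x + Cx^(-2)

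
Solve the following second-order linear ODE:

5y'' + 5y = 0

Characteristic equation: 5r² + 5 = 0
Divide by 5: r² + 1 = 0
Roots: r = ±i (complex conjugates)
General solution: y = C₁cos(x) + C₂sin(x)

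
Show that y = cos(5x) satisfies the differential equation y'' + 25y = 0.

Verification:
y'' = -25cos(5x)
y'' + 25y = 0 ✓

Yes, it is a solution.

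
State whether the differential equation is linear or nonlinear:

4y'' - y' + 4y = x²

Linear (y and its derivatives appear to the first power only, no products of y terms)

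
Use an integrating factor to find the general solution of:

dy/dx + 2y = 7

Using integrating factor method:

General solution: y = 7/2 + Ce^(-2x)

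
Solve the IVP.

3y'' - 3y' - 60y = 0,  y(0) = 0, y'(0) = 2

General solution: y = C₁e^(5x) + C₂e^(-4x)
Applying ICs: C₁ = 2/9, C₂ = -2/9
Particular solution: y = (2/9)e^(5x) - (2/9)e^(-4x)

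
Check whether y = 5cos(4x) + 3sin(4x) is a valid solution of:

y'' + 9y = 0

Verification:
y'' = -80cos(4x) - 48sin(4x)
y'' + 9y ≠ 0 (frequency mismatch: got 16 instead of 9)

No, it is not a solution.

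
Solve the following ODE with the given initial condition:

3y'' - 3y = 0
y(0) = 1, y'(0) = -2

General solution: y = C₁e^x + C₂e^(-x)
Applying ICs: C₁ = -1/2, C₂ = 3/2
Particular solution: y = -(1/2)e^x + (3/2)e^(-x)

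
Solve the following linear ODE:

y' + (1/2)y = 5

Using integrating factor method:

General solution: y = 10 + Ce^(-x/2)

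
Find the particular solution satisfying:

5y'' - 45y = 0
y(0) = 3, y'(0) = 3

General solution: y = C₁e^(3x) + C₂e^(-3x)
Applying ICs: C₁ = 2, C₂ = 1
Particular solution: y = 2e^(3x) + e^(-3x)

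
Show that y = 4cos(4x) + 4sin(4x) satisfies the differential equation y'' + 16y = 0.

Verification:
y'' = -64cos(4x) - 64sin(4x)
y'' + 16y = 0 ✓

Yes, it is a solution.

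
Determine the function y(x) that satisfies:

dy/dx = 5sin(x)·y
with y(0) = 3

General solution: y = Ce^(-5cos(x))
Applying IC y(0) = 3:
Particular solution: y = 3e^(5(1-cos(x)))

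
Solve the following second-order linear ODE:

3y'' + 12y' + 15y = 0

Characteristic equation: 3r² + 12r + 15 = 0
Divide by 3: r² + 4r + 5 = 0
Roots: r = -2 ± i (complex conjugates)
General solution: y = e^(-2x)(C₁cos(x) + C₂sin(x))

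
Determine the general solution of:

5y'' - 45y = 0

Characteristic equation: 5r² - 45 = 0
Divide by 5: r² - 9 = 0
Roots: r = 3, -3 (distinct real)
General solution: y = C₁e^(3x) + C₂e^(-3x)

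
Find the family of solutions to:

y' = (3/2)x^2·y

Separating variables and integrating:
ln|y| = x^3/2 + C

General solution: y = Ce^(x^3/2)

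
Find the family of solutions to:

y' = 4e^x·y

Separating variables and integrating:
ln|y| = 4e^x + C

General solution: y = Ce^(4e^x)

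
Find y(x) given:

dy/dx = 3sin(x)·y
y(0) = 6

General solution: y = Ce^(-3cos(x))
Applying IC y(0) = 6:
Particular solution: y = 6e^(3(1-cos(x)))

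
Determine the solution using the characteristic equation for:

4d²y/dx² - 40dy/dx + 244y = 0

Characteristic equation: 4r² - 40r + 244 = 0
Divide by 4: r² - 10r + 61 = 0
Roots: r = 5 ± 6i (complex conjugates)
General solution: y = e^(5x)(C₁cos(6x) + C₂sin(6x))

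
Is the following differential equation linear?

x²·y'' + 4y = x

Yes. Linear (y and its derivatives appear to the first power only, no products of y terms)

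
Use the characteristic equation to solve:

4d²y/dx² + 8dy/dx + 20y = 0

Characteristic equation: 4r² + 8r + 20 = 0
Divide by 4: r² + 2r + 5 = 0
Roots: r = -1 ± 2i (complex conjugates)
General solution: y = e^(-x)(C₁cos(2x) + C₂sin(2x))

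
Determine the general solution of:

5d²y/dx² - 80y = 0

Characteristic equation: 5r² - 80 = 0
Divide by 5: r² - 16 = 0
Roots: r = 4, -4 (distinct real)
General solution: y = C₁e^(4x) + C₂e^(-4x)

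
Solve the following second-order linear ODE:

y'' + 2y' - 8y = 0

Characteristic equation: r² + 2r - 8 = 0
Roots: r = 2, -4 (distinct real)
General solution: y = C₁e^(2x) + C₂e^(-4x)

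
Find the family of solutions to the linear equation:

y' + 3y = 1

Using integrating factor method:

General solution: y = 1/3 + Ce^(-3x)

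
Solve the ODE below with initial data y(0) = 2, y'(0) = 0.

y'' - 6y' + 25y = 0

General solution: y = e^(3x)(C₁cos(4x) + C₂sin(4x))
Complex roots r = 3 ± 4i
Applying ICs: C₁ = 2, C₂ = -3/2
Particular solution: y = e^(3x)(2cos(4x) - (3/2)sin(4x))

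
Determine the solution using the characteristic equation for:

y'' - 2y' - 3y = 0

Characteristic equation: r² - 2r - 3 = 0
Roots: r = 3, -1 (distinct real)
General solution: y = C₁e^(3x) + C₂e^(-x)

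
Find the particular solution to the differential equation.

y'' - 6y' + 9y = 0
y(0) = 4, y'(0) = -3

General solution: y = (C₁ + C₂x)e^(3x)
Repeated root r = 3
Applying ICs: C₁ = 4, C₂ = -15
Particular solution: y = (4 - 15x)e^(3x)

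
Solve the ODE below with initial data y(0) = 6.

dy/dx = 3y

General solution: y = Ce^(3x)
Applying IC y(0) = 6:
Particular solution: y = 6e^(3x)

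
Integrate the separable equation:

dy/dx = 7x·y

Separating variables and integrating:
ln|y| = 7x^2/2 + C

General solution: y = Ce^(7x^2/2)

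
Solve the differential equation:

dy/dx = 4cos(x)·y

Separating variables and integrating:
ln|y| = 4sin(x) + C

General solution: y = Ce^(4sin(x))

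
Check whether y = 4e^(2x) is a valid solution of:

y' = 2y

Verification:
y = 4e^(2x)
y' = 8e^(2x)
2y = 8e^(2x)
y' = 2y ✓

Yes, it is a solution.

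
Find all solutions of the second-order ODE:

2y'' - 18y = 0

Characteristic equation: 2r² - 18 = 0
Divide by 2: r² - 9 = 0
Roots: r = 3, -3 (distinct real)
General solution: y = C₁e^(3x) + C₂e^(-3x)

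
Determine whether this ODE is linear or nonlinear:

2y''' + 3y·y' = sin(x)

Nonlinear (product y·y')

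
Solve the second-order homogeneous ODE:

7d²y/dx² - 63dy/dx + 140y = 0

Characteristic equation: 7r² - 63r + 140 = 0
Divide by 7: r² - 9r + 20 = 0
Roots: r = 5, 4 (distinct real)
General solution: y = C₁e^(5x) + C₂e^(4x)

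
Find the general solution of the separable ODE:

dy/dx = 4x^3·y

Separating variables and integrating:
ln|y| = x^4 + C

General solution: y = Ce^(x^4)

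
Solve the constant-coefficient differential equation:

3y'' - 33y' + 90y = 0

Characteristic equation: 3r² - 33r + 90 = 0
Divide by 3: r² - 11r + 30 = 0
Roots: r = 6, 5 (distinct real)
General solution: y = C₁e^(6x) + C₂e^(5x)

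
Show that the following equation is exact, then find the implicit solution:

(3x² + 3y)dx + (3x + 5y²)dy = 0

Verify exactness: ∂M/∂y = ∂N/∂x ✓
Find F(x,y) such that ∂F/∂x = M, ∂F/∂y = N
Solution: x³ + 3xy + 5y³/3 = C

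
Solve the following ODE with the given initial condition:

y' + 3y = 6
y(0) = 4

General solution: y = 2 + Ce^(-3x)
Applying y(0) = 4: C = 4 - 2 = 2
Particular solution: y = 2 + 2e^(-3x)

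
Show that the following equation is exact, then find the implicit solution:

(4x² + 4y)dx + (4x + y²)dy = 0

Verify exactness: ∂M/∂y = ∂N/∂x ✓
Find F(x,y) such that ∂F/∂x = M, ∂F/∂y = N
Solution: 4x³/3 + 4xy + y³/3 = C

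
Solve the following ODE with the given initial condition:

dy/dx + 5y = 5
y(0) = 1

General solution: y = 1 + Ce^(-5x)
Applying y(0) = 1: C = 1 - 1 = 0
Particular solution: y = 1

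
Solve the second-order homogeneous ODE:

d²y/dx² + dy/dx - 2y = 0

Characteristic equation: r² + r - 2 = 0
Roots: r = 1, -2 (distinct real)
General solution: y = C₁e^x + C₂e^(-2x)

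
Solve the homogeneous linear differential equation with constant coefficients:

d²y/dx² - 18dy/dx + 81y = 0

Characteristic equation: r² - 18r + 81 = 0
Factored: (r - 9)² = 0
Repeated root: r = 9
General solution: y = (C₁ + C₂x)e^(9x)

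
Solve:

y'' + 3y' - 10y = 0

Characteristic equation: r² + 3r - 10 = 0
Roots: r = 2, -5 (distinct real)
General solution: y = C₁e^(2x) + C₂e^(-5x)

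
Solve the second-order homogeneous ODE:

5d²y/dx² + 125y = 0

Characteristic equation: 5r² + 125 = 0
Divide by 5: r² + 25 = 0
Roots: r = ±5i (complex conjugates)
General solution: y = C₁cos(5x) + C₂sin(5x)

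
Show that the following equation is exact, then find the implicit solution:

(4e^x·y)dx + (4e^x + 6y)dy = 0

Verify exactness: ∂M/∂y = ∂N/∂x ✓
Find F(x,y) such that ∂F/∂x = M, ∂F/∂y = N
Solution: 4e^x·y + 3y² = C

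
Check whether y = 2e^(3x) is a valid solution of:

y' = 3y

Verification:
y = 2e^(3x)
y' = 6e^(3x)
3y = 6e^(3x)
y' = 3y ✓

Yes, it is a solution.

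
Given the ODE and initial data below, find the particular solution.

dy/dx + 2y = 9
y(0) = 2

General solution: y = 9/2 + Ce^(-2x)
Applying y(0) = 2: C = 2 - 9/2 = -5/2
Particular solution: y = 9/2 - (5/2)e^(-2x)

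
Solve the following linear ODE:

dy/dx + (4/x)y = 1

Using integrating factor method:

General solution: y = (1/5)x + Cx^(-4)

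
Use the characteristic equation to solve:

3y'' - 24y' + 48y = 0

Characteristic equation: 3r² - 24r + 48 = 0
Divide by 3: r² - 8r + 16 = 0
Factored: (r - 4)² = 0
Repeated root: r = 4
General solution: y = (C₁ + C₂x)e^(4x)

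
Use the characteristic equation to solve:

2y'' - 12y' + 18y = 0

Characteristic equation: 2r² - 12r + 18 = 0
Divide by 2: r² - 6r + 9 = 0
Factored: (r - 3)² = 0
Repeated root: r = 3
General solution: y = (C₁ + C₂x)e^(3x)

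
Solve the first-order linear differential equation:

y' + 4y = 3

Using integrating factor method:

General solution: y = 3/4 + Ce^(-4x)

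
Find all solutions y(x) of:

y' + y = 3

Using integrating factor method:

General solution: y = 3 + Ce^(-x)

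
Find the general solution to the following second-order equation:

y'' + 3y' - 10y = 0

Characteristic equation: r² + 3r - 10 = 0
Roots: r = 2, -5 (distinct real)
General solution: y = C₁e^(2x) + C₂e^(-5x)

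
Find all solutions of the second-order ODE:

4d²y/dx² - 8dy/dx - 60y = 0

Characteristic equation: 4r² - 8r - 60 = 0
Divide by 4: r² - 2r - 15 = 0
Roots: r = 5, -3 (distinct real)
General solution: y = C₁e^(5x) + C₂e^(-3x)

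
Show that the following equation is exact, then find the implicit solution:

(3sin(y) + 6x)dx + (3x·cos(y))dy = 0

Verify exactness: ∂M/∂y = ∂N/∂x ✓
Find F(x,y) such that ∂F/∂x = M, ∂F/∂y = N
Solution: 3x·sin(y) + 3x² = C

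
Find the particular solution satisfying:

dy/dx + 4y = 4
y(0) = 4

General solution: y = 1 + Ce^(-4x)
Applying y(0) = 4: C = 4 - 1 = 3
Particular solution: y = 1 + 3e^(-4x)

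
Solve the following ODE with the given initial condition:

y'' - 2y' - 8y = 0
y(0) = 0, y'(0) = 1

General solution: y = C₁e^(4x) + C₂e^(-2x)
Applying ICs: C₁ = 1/6, C₂ = -1/6
Particular solution: y = (1/6)e^(4x) - (1/6)e^(-2x)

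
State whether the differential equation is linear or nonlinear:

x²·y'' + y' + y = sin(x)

Linear (y and its derivatives appear to the first power only, no products of y terms)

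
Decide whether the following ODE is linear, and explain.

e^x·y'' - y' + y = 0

Linear (y and its derivatives appear to the first power only, no products of y terms)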